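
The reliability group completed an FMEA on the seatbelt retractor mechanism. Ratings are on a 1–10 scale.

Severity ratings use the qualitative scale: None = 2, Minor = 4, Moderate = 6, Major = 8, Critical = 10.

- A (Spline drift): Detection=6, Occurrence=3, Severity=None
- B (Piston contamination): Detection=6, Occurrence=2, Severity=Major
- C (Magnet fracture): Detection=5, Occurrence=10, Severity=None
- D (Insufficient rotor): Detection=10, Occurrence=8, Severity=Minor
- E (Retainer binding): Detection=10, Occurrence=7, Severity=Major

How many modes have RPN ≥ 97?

3

RPN = Severity × Occurrence × Detection:
  A: 2 × 3 × 6 = 36
  B: 8 × 2 × 6 = 96
  C: 2 × 10 × 5 = 100
  D: 4 × 8 × 10 = 320
  E: 8 × 7 × 10 = 560
Modes with RPN ≥ 97: C (100), D (320), E (560) → 3.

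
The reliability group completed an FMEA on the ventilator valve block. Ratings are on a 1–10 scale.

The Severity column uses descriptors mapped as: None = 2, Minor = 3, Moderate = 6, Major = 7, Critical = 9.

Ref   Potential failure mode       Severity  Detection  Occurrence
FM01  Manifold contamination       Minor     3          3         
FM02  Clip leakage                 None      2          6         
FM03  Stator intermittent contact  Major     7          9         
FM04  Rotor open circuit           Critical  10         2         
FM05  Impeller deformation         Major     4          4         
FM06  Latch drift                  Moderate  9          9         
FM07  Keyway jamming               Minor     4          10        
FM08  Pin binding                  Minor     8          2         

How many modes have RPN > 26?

RPN = Severity × Occurrence × Detection:
  FM01: 3 × 3 × 3 = 27
  FM02: 2 × 6 × 2 = 24
  FM03: 7 × 9 × 7 = 441
  FM04: 9 × 2 × 10 = 180
  FM05: 7 × 4 × 4 = 112
  FM06: 6 × 9 × 9 = 486
  FM07: 3 × 10 × 4 = 120
  FM08: 3 × 2 × 8 = 48
Modes with RPN > 26: FM01 (27), FM03 (441), FM04 (180), FM05 (112), FM06 (486), FM07 (120), FM08 (48) → 7.

7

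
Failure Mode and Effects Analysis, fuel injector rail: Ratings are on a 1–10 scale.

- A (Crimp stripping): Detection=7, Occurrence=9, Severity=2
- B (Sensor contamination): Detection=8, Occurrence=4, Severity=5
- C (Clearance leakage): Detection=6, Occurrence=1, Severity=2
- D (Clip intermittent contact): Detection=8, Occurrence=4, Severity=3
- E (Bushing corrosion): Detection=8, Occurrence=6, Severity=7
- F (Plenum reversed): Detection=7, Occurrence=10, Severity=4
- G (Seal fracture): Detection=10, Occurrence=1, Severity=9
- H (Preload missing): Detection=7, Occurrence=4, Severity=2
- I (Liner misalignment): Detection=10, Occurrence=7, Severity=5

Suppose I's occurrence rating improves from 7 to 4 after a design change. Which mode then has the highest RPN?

E

RPN = Severity × Occurrence × Detection:
  A: 2 × 9 × 7 = 126
  B: 5 × 4 × 8 = 160
  C: 2 × 1 × 6 = 12
  D: 3 × 4 × 8 = 96
  E: 7 × 6 × 8 = 336
  F: 4 × 10 × 7 = 280
  G: 9 × 1 × 10 = 90
  H: 2 × 4 × 7 = 56
  I: 5 × 7 × 10 = 350
After action: I → 5 × 4 × 10 = 200.
Revised RPNs: E=336, F=280, I=200, B=160, A=126, D=96, G=90, H=56, C=12.
Highest is now E (336).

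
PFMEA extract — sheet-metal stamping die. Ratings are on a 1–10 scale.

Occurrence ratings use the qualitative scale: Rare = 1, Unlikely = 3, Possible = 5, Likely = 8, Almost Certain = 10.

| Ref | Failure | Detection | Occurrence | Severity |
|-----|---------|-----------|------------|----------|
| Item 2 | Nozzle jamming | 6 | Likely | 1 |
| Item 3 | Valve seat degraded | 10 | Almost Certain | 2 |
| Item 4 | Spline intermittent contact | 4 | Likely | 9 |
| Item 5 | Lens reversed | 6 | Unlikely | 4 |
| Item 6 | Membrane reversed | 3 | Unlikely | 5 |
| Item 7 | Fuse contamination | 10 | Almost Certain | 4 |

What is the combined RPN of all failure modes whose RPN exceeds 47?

RPN = Severity × Occurrence × Detection:
  Item 2: 1 × 8 × 6 = 48
  Item 3: 2 × 10 × 10 = 200
  Item 4: 9 × 8 × 4 = 288
  Item 5: 4 × 3 × 6 = 72
  Item 6: 5 × 3 × 3 = 45
  Item 7: 4 × 10 × 10 = 400
RPN > 47: Item 2 (48), Item 3 (200), Item 4 (288), Item 5 (72), Item 7 (400).
Sum: 48 + 200 + 288 + 72 + 400 = 1008.

1008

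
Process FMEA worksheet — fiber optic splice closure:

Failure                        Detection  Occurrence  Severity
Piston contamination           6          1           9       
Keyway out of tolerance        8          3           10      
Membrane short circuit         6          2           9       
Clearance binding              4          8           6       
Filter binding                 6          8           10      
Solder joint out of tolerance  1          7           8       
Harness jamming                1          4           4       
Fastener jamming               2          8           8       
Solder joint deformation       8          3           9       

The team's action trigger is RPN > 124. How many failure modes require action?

RPN = Severity × Occurrence × Detection:
  Piston contamination: 9 × 1 × 6 = 54
  Keyway out of tolerance: 10 × 3 × 8 = 240
  Membrane short circuit: 9 × 2 × 6 = 108
  Clearance binding: 6 × 8 × 4 = 192
  Filter binding: 10 × 8 × 6 = 480
  Solder joint out of tolerance: 8 × 7 × 1 = 56
  Harness jamming: 4 × 4 × 1 = 16
  Fastener jamming: 8 × 8 × 2 = 128
  Solder joint deformation: 9 × 3 × 8 = 216
Modes with RPN > 124: Keyway out of tolerance (240), Clearance binding (192), Filter binding (480), Fastener jamming (128), Solder joint deformation (216) → 5.

5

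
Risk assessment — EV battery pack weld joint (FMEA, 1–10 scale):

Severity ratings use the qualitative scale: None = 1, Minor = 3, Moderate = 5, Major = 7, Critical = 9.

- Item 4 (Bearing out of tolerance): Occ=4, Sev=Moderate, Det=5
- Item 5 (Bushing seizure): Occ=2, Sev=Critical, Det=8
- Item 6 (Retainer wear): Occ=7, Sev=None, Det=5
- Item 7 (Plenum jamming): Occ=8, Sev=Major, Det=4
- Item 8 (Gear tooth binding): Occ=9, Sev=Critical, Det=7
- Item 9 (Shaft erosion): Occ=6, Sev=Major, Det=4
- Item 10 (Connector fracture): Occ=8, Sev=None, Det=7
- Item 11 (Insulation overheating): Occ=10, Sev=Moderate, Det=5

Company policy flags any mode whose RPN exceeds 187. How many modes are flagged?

3

RPN = Severity × Occurrence × Detection:
  Item 4: 5 × 4 × 5 = 100
  Item 5: 9 × 2 × 8 = 144
  Item 6: 1 × 7 × 5 = 35
  Item 7: 7 × 8 × 4 = 224
  Item 8: 9 × 9 × 7 = 567
  Item 9: 7 × 6 × 4 = 168
  Item 10: 1 × 8 × 7 = 56
  Item 11: 5 × 10 × 5 = 250
Modes with RPN > 187: Item 7 (224), Item 8 (567), Item 11 (250) → 3.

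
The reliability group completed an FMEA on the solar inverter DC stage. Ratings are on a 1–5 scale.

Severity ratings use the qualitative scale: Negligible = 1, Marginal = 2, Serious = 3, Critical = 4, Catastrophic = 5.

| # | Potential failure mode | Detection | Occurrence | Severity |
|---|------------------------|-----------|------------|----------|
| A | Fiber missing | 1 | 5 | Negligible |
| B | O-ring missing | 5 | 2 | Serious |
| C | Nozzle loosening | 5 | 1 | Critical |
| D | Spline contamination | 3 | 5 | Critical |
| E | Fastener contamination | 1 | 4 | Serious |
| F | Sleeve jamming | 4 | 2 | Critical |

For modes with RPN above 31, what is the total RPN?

RPN = Severity × Occurrence × Detection:
  A: 1 × 5 × 1 = 5
  B: 3 × 2 × 5 = 30
  C: 4 × 1 × 5 = 20
  D: 4 × 5 × 3 = 60
  E: 3 × 4 × 1 = 12
  F: 4 × 2 × 4 = 32
RPN > 31: D (60), F (32).
Sum: 60 + 32 = 92.

92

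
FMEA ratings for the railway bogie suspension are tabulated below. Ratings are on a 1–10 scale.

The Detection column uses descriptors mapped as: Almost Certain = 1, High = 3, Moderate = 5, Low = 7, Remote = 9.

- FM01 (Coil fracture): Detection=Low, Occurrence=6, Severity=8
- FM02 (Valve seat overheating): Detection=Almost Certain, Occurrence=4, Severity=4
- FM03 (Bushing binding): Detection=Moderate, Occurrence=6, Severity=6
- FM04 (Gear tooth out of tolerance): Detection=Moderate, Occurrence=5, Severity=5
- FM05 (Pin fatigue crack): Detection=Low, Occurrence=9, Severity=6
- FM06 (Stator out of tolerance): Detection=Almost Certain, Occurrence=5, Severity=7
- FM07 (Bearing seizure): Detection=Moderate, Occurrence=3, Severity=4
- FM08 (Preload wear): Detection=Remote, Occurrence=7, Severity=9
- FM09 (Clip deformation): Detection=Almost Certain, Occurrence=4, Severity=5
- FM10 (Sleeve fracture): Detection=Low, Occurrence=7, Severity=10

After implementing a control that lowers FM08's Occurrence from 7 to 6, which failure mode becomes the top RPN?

FM10

RPN = Severity × Occurrence × Detection:
  FM01: 8 × 6 × 7 = 336
  FM02: 4 × 4 × 1 = 16
  FM03: 6 × 6 × 5 = 180
  FM04: 5 × 5 × 5 = 125
  FM05: 6 × 9 × 7 = 378
  FM06: 7 × 5 × 1 = 35
  FM07: 4 × 3 × 5 = 60
  FM08: 9 × 7 × 9 = 567
  FM09: 5 × 4 × 1 = 20
  FM10: 10 × 7 × 7 = 490
After action: FM08 → 9 × 6 × 9 = 486.
Revised RPNs: FM10=490, FM08=486, FM05=378, FM01=336, FM03=180, FM04=125, FM07=60, FM06=35, FM09=20, FM02=16.
Highest is now FM10 (490).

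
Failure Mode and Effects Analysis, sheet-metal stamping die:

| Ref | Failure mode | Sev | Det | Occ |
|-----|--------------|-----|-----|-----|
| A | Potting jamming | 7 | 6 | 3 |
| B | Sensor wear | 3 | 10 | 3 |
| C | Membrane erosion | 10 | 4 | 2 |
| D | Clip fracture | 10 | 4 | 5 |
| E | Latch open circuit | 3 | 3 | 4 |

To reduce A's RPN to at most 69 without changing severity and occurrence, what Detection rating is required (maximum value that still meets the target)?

3

A: S=7, O=3, D=6 → current RPN = 126.
Fixed product = 21. Need 21 × D ≤ 69, so D ≤ 69/21 = 3.29.
Maximum integer Detection rating = 3 (gives RPN 63; D=4 would give 84 > 69).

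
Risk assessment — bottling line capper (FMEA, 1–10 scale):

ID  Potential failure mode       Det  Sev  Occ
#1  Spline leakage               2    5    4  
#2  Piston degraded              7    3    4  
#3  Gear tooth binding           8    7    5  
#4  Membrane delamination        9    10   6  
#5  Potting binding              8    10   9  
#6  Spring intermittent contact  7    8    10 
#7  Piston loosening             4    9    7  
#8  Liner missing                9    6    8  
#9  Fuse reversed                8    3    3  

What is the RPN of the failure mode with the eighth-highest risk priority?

RPN = Severity × Occurrence × Detection:
  #1: 5 × 4 × 2 = 40
  #2: 3 × 4 × 7 = 84
  #3: 7 × 5 × 8 = 280
  #4: 10 × 6 × 9 = 540
  #5: 10 × 9 × 8 = 720
  #6: 8 × 10 × 7 = 560
  #7: 9 × 7 × 4 = 252
  #8: 6 × 8 × 9 = 432
  #9: 3 × 3 × 8 = 72
Sorted descending: 720, 560, 540, 432, 280, 252, 84, 72, 40.
The eighth-highest RPN is 72 (#9).

72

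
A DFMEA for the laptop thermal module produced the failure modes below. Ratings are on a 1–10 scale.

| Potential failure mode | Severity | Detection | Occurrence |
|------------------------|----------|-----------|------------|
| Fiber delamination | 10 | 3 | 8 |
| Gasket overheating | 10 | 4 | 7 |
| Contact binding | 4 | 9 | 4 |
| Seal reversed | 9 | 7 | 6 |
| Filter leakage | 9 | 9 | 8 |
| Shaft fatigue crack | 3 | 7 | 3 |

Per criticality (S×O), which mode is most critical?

Fiber delamination

Criticality = Severity × Occurrence:
  Fiber delamination: 10 × 8 = 80
  Gasket overheating: 10 × 7 = 70
  Contact binding: 4 × 4 = 16
  Seal reversed: 9 × 6 = 54
  Filter leakage: 9 × 8 = 72
  Shaft fatigue crack: 3 × 3 = 9
Highest criticality is 80 → Fiber delamination.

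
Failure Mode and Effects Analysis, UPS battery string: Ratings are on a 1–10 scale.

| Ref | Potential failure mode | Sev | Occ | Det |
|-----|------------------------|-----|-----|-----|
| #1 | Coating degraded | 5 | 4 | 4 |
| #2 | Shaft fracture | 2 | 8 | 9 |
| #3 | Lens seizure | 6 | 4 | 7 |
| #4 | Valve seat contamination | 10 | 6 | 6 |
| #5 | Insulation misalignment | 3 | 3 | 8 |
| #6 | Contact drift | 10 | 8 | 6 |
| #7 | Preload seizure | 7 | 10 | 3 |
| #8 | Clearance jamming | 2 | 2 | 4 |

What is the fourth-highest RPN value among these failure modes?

168

RPN = Severity × Occurrence × Detection:
  #1: 5 × 4 × 4 = 80
  #2: 2 × 8 × 9 = 144
  #3: 6 × 4 × 7 = 168
  #4: 10 × 6 × 6 = 360
  #5: 3 × 3 × 8 = 72
  #6: 10 × 8 × 6 = 480
  #7: 7 × 10 × 3 = 210
  #8: 2 × 2 × 4 = 16
Sorted descending: 480, 360, 210, 168, 144, 80, 72, 16.
The fourth-highest RPN is 168 (#3).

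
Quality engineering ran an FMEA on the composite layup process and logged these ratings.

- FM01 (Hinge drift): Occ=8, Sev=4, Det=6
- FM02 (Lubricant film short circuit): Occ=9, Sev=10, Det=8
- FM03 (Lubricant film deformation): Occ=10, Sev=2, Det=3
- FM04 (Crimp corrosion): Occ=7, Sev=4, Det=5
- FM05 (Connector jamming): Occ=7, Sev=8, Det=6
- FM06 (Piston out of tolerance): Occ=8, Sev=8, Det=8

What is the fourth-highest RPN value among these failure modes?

192

RPN = Severity × Occurrence × Detection:
  FM01: 4 × 8 × 6 = 192
  FM02: 10 × 9 × 8 = 720
  FM03: 2 × 10 × 3 = 60
  FM04: 4 × 7 × 5 = 140
  FM05: 8 × 7 × 6 = 336
  FM06: 8 × 8 × 8 = 512
Sorted descending: 720, 512, 336, 192, 140, 60.
The fourth-highest RPN is 192 (FM01).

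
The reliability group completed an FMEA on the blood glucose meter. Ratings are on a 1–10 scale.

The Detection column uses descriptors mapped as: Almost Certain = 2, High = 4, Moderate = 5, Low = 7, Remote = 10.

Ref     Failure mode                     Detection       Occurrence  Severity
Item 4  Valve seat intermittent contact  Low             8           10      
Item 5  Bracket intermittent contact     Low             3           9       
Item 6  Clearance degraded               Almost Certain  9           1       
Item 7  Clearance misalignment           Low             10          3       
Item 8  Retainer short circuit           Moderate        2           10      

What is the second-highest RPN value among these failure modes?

210

RPN = Severity × Occurrence × Detection:
  Item 4: 10 × 8 × 7 = 560
  Item 5: 9 × 3 × 7 = 189
  Item 6: 1 × 9 × 2 = 18
  Item 7: 3 × 10 × 7 = 210
  Item 8: 10 × 2 × 5 = 100
Sorted descending: 560, 210, 189, 100, 18.
The second-highest RPN is 210 (Item 7).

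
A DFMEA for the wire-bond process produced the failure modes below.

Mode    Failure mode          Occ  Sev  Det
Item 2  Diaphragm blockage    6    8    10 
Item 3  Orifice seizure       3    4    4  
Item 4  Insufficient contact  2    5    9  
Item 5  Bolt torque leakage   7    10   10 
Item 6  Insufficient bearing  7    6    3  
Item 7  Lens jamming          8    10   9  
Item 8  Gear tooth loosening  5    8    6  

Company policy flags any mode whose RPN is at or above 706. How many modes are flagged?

RPN = Severity × Occurrence × Detection:
  Item 2: 8 × 6 × 10 = 480
  Item 3: 4 × 3 × 4 = 48
  Item 4: 5 × 2 × 9 = 90
  Item 5: 10 × 7 × 10 = 700
  Item 6: 6 × 7 × 3 = 126
  Item 7: 10 × 8 × 9 = 720
  Item 8: 8 × 5 × 6 = 240
Modes with RPN ≥ 706: Item 7 (720) → 1.

1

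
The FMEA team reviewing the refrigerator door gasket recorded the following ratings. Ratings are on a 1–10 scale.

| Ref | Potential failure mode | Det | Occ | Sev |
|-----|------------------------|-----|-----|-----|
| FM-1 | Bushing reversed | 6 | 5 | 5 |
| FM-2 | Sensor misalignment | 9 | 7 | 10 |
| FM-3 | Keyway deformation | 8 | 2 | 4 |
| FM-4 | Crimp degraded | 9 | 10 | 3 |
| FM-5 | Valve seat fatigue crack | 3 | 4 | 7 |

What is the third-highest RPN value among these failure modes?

RPN = Severity × Occurrence × Detection:
  FM-1: 5 × 5 × 6 = 150
  FM-2: 10 × 7 × 9 = 630
  FM-3: 4 × 2 × 8 = 64
  FM-4: 3 × 10 × 9 = 270
  FM-5: 7 × 4 × 3 = 84
Sorted descending: 630, 270, 150, 84, 64.
The third-highest RPN is 150 (FM-1).

150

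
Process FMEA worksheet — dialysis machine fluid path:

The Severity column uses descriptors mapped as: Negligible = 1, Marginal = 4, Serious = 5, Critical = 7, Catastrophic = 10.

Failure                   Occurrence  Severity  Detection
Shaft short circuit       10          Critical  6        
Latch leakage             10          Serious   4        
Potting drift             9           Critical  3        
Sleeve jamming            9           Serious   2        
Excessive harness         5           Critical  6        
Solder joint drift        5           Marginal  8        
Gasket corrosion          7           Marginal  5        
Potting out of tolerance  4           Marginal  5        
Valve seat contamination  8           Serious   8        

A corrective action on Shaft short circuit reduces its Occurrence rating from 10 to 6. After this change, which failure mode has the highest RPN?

RPN = Severity × Occurrence × Detection:
  Shaft short circuit: 7 × 10 × 6 = 420
  Latch leakage: 5 × 10 × 4 = 200
  Potting drift: 7 × 9 × 3 = 189
  Sleeve jamming: 5 × 9 × 2 = 90
  Excessive harness: 7 × 5 × 6 = 210
  Solder joint drift: 4 × 5 × 8 = 160
  Gasket corrosion: 4 × 7 × 5 = 140
  Potting out of tolerance: 4 × 4 × 5 = 80
  Valve seat contamination: 5 × 8 × 8 = 320
After action: Shaft short circuit → 7 × 6 × 6 = 252.
Revised RPNs: Valve seat contamination=320, Shaft short circuit=252, Excessive harness=210, Latch leakage=200, Potting drift=189, Solder joint drift=160, Gasket corrosion=140, Sleeve jamming=90, Potting out of tolerance=80.
Highest is now Valve seat contamination (320).

Valve seat contamination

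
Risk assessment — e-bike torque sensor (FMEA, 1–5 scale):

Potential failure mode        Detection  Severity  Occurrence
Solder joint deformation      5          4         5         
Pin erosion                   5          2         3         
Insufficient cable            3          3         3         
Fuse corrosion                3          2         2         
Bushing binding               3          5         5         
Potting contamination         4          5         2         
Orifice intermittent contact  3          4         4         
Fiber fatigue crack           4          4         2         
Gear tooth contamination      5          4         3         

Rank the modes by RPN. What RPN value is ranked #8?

RPN = Severity × Occurrence × Detection:
  Solder joint deformation: 4 × 5 × 5 = 100
  Pin erosion: 2 × 3 × 5 = 30
  Insufficient cable: 3 × 3 × 3 = 27
  Fuse corrosion: 2 × 2 × 3 = 12
  Bushing binding: 5 × 5 × 3 = 75
  Potting contamination: 5 × 2 × 4 = 40
  Orifice intermittent contact: 4 × 4 × 3 = 48
  Fiber fatigue crack: 4 × 2 × 4 = 32
  Gear tooth contamination: 4 × 3 × 5 = 60
Sorted descending: 100, 75, 60, 48, 40, 32, 30, 27, 12.
The eighth-highest RPN is 27 (Insufficient cable).

27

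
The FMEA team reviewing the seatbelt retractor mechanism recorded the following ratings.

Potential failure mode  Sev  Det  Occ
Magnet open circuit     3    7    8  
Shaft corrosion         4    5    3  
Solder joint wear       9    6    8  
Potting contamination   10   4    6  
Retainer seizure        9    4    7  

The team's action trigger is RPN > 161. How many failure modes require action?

4

RPN = Severity × Occurrence × Detection:
  Magnet open circuit: 3 × 8 × 7 = 168
  Shaft corrosion: 4 × 3 × 5 = 60
  Solder joint wear: 9 × 8 × 6 = 432
  Potting contamination: 10 × 6 × 4 = 240
  Retainer seizure: 9 × 7 × 4 = 252
Modes with RPN > 161: Magnet open circuit (168), Solder joint wear (432), Potting contamination (240), Retainer seizure (252) → 4.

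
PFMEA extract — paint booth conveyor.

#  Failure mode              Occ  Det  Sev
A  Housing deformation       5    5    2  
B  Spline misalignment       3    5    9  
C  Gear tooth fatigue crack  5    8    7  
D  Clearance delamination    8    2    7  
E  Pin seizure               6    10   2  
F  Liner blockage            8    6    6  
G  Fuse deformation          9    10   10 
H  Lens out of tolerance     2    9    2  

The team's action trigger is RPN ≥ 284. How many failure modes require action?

2

RPN = Severity × Occurrence × Detection:
  A: 2 × 5 × 5 = 50
  B: 9 × 3 × 5 = 135
  C: 7 × 5 × 8 = 280
  D: 7 × 8 × 2 = 112
  E: 2 × 6 × 10 = 120
  F: 6 × 8 × 6 = 288
  G: 10 × 9 × 10 = 900
  H: 2 × 2 × 9 = 36
Modes with RPN ≥ 284: F (288), G (900) → 2.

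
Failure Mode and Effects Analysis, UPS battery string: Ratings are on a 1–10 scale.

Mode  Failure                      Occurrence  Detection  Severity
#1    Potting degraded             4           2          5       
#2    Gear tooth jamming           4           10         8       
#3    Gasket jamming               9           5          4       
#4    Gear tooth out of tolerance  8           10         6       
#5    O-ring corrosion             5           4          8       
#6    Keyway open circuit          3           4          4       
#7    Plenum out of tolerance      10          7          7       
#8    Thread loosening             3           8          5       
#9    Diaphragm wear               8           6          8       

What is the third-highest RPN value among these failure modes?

RPN = Severity × Occurrence × Detection:
  #1: 5 × 4 × 2 = 40
  #2: 8 × 4 × 10 = 320
  #3: 4 × 9 × 5 = 180
  #4: 6 × 8 × 10 = 480
  #5: 8 × 5 × 4 = 160
  #6: 4 × 3 × 4 = 48
  #7: 7 × 10 × 7 = 490
  #8: 5 × 3 × 8 = 120
  #9: 8 × 8 × 6 = 384
Sorted descending: 490, 480, 384, 320, 180, 160, 120, 48, 40.
The third-highest RPN is 384 (#9).

384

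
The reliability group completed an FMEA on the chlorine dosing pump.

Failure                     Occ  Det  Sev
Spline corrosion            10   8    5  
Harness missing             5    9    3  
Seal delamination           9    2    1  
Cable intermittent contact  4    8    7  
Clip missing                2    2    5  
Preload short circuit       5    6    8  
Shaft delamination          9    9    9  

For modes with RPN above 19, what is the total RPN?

RPN = Severity × Occurrence × Detection:
  Spline corrosion: 5 × 10 × 8 = 400
  Harness missing: 3 × 5 × 9 = 135
  Seal delamination: 1 × 9 × 2 = 18
  Cable intermittent contact: 7 × 4 × 8 = 224
  Clip missing: 5 × 2 × 2 = 20
  Preload short circuit: 8 × 5 × 6 = 240
  Shaft delamination: 9 × 9 × 9 = 729
RPN > 19: Spline corrosion (400), Harness missing (135), Cable intermittent contact (224), Clip missing (20), Preload short circuit (240), Shaft delamination (729).
Sum: 400 + 135 + 224 + 20 + 240 + 729 = 1748.

1748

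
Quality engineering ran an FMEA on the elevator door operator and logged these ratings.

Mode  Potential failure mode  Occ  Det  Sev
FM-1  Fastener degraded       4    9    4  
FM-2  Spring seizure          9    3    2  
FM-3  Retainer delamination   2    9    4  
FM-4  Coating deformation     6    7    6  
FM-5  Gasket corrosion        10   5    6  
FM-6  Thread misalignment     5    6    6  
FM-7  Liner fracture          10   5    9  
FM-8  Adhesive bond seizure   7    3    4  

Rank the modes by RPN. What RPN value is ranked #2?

300

RPN = Severity × Occurrence × Detection:
  FM-1: 4 × 4 × 9 = 144
  FM-2: 2 × 9 × 3 = 54
  FM-3: 4 × 2 × 9 = 72
  FM-4: 6 × 6 × 7 = 252
  FM-5: 6 × 10 × 5 = 300
  FM-6: 6 × 5 × 6 = 180
  FM-7: 9 × 10 × 5 = 450
  FM-8: 4 × 7 × 3 = 84
Sorted descending: 450, 300, 252, 180, 144, 84, 72, 54.
The second-highest RPN is 300 (FM-5).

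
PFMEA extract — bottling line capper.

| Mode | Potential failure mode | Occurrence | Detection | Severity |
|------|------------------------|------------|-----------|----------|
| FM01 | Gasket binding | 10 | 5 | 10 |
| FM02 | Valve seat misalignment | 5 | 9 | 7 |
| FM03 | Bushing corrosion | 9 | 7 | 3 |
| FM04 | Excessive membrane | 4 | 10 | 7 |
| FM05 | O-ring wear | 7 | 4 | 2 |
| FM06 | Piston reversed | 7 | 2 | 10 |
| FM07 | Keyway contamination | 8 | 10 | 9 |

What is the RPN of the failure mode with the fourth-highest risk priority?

RPN = Severity × Occurrence × Detection:
  FM01: 10 × 10 × 5 = 500
  FM02: 7 × 5 × 9 = 315
  FM03: 3 × 9 × 7 = 189
  FM04: 7 × 4 × 10 = 280
  FM05: 2 × 7 × 4 = 56
  FM06: 10 × 7 × 2 = 140
  FM07: 9 × 8 × 10 = 720
Sorted descending: 720, 500, 315, 280, 189, 140, 56.
The fourth-highest RPN is 280 (FM04).

280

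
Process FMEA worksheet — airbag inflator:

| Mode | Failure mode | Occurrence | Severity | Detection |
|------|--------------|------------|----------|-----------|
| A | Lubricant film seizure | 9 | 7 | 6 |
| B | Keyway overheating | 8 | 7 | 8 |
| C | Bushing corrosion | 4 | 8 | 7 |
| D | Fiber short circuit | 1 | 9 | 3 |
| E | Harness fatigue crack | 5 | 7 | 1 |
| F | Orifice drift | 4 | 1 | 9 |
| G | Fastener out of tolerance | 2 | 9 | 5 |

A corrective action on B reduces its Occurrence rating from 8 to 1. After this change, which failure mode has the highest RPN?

RPN = Severity × Occurrence × Detection:
  A: 7 × 9 × 6 = 378
  B: 7 × 8 × 8 = 448
  C: 8 × 4 × 7 = 224
  D: 9 × 1 × 3 = 27
  E: 7 × 5 × 1 = 35
  F: 1 × 4 × 9 = 36
  G: 9 × 2 × 5 = 90
After action: B → 7 × 1 × 8 = 56.
Revised RPNs: A=378, C=224, G=90, B=56, F=36, E=35, D=27.
Highest is now A (378).

A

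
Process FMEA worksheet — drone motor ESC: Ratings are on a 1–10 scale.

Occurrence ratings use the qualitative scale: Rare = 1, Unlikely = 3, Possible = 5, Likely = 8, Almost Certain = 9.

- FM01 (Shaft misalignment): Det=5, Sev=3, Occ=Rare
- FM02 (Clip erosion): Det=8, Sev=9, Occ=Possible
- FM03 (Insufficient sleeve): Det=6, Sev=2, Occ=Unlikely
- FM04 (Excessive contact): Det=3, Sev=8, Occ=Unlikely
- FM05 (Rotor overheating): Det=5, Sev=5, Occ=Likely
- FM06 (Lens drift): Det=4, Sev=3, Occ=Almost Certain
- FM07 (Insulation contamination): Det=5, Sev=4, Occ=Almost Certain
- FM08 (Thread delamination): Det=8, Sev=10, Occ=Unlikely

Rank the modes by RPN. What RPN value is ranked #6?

72

RPN = Severity × Occurrence × Detection:
  FM01: 3 × 1 × 5 = 15
  FM02: 9 × 5 × 8 = 360
  FM03: 2 × 3 × 6 = 36
  FM04: 8 × 3 × 3 = 72
  FM05: 5 × 8 × 5 = 200
  FM06: 3 × 9 × 4 = 108
  FM07: 4 × 9 × 5 = 180
  FM08: 10 × 3 × 8 = 240
Sorted descending: 360, 240, 200, 180, 108, 72, 36, 15.
The sixth-highest RPN is 72 (FM04).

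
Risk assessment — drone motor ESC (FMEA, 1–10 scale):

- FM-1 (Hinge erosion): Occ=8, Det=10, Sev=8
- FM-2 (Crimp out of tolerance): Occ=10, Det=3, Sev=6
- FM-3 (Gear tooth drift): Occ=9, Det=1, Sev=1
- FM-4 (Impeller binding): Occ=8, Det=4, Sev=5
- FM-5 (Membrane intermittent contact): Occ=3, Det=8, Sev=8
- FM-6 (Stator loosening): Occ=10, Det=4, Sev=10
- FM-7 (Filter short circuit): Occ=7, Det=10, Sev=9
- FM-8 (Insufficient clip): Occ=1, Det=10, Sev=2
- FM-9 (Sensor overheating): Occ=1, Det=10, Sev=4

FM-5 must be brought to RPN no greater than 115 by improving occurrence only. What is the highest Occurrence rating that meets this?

FM-5: S=8, O=3, D=8 → current RPN = 192.
Fixed product = 64. Need 64 × O ≤ 115, so O ≤ 115/64 = 1.80.
Maximum integer Occurrence rating = 1 (gives RPN 64; O=2 would give 128 > 115).

1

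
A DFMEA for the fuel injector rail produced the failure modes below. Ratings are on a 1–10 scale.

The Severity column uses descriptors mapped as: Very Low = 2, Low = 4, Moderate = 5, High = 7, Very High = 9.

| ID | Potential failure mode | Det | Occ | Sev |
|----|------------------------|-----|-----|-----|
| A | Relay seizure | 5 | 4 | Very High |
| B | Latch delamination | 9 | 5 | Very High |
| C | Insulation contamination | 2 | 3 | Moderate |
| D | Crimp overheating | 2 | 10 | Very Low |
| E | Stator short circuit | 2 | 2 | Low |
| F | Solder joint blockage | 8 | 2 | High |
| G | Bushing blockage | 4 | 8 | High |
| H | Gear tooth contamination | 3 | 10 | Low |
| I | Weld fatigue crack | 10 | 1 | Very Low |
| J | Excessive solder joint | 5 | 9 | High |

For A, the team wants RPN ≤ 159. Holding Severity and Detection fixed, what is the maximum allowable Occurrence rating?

3

A: S=9, O=4, D=5 → current RPN = 180.
Fixed product = 45. Need 45 × O ≤ 159, so O ≤ 159/45 = 3.53.
Maximum integer Occurrence rating = 3 (gives RPN 135; O=4 would give 180 > 159).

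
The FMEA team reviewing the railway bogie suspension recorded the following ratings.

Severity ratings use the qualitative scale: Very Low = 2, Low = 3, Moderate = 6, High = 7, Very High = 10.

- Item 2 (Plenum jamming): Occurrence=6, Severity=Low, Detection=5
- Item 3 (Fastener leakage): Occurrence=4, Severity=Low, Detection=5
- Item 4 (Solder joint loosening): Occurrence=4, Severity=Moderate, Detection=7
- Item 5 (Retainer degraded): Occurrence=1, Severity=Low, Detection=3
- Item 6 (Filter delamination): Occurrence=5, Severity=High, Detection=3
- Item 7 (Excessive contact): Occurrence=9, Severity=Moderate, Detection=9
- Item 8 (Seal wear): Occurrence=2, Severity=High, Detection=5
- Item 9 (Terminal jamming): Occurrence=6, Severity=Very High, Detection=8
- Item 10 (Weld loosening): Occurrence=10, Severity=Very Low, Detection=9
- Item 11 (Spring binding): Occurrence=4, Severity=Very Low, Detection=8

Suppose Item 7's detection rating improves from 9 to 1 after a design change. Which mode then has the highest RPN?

Item 9

RPN = Severity × Occurrence × Detection:
  Item 2: 3 × 6 × 5 = 90
  Item 3: 3 × 4 × 5 = 60
  Item 4: 6 × 4 × 7 = 168
  Item 5: 3 × 1 × 3 = 9
  Item 6: 7 × 5 × 3 = 105
  Item 7: 6 × 9 × 9 = 486
  Item 8: 7 × 2 × 5 = 70
  Item 9: 10 × 6 × 8 = 480
  Item 10: 2 × 10 × 9 = 180
  Item 11: 2 × 4 × 8 = 64
After action: Item 7 → 6 × 9 × 1 = 54.
Revised RPNs: Item 9=480, Item 10=180, Item 4=168, Item 6=105, Item 2=90, Item 8=70, Item 11=64, Item 3=60, Item 7=54, Item 5=9.
Highest is now Item 9 (480).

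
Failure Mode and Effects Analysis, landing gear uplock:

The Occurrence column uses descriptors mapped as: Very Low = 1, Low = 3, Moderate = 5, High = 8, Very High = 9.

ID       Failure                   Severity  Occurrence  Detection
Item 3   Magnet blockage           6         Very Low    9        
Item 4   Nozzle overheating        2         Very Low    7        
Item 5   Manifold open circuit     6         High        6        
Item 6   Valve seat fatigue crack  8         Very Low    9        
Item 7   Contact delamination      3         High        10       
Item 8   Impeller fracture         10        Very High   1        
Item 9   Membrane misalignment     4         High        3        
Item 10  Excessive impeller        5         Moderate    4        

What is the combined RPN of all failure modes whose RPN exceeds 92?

724

RPN = Severity × Occurrence × Detection:
  Item 3: 6 × 1 × 9 = 54
  Item 4: 2 × 1 × 7 = 14
  Item 5: 6 × 8 × 6 = 288
  Item 6: 8 × 1 × 9 = 72
  Item 7: 3 × 8 × 10 = 240
  Item 8: 10 × 9 × 1 = 90
  Item 9: 4 × 8 × 3 = 96
  Item 10: 5 × 5 × 4 = 100
RPN > 92: Item 5 (288), Item 7 (240), Item 9 (96), Item 10 (100).
Sum: 288 + 240 + 96 + 100 = 724.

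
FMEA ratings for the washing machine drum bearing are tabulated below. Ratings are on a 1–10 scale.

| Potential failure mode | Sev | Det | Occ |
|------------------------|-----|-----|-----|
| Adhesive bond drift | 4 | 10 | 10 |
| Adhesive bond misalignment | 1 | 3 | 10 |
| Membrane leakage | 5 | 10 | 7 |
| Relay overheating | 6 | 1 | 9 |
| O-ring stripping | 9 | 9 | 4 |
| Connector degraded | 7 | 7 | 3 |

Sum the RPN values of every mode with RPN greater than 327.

750

RPN = Severity × Occurrence × Detection:
  Adhesive bond drift: 4 × 10 × 10 = 400
  Adhesive bond misalignment: 1 × 10 × 3 = 30
  Membrane leakage: 5 × 7 × 10 = 350
  Relay overheating: 6 × 9 × 1 = 54
  O-ring stripping: 9 × 4 × 9 = 324
  Connector degraded: 7 × 3 × 7 = 147
RPN > 327: Adhesive bond drift (400), Membrane leakage (350).
Sum: 400 + 350 = 750.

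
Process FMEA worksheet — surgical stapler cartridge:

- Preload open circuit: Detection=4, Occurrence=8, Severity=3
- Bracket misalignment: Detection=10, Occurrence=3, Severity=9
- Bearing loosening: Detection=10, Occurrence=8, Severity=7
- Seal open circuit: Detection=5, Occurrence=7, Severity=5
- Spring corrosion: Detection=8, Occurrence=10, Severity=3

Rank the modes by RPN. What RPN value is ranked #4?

RPN = Severity × Occurrence × Detection:
  Preload open circuit: 3 × 8 × 4 = 96
  Bracket misalignment: 9 × 3 × 10 = 270
  Bearing loosening: 7 × 8 × 10 = 560
  Seal open circuit: 5 × 7 × 5 = 175
  Spring corrosion: 3 × 10 × 8 = 240
Sorted descending: 560, 270, 240, 175, 96.
The fourth-highest RPN is 175 (Seal open circuit).

175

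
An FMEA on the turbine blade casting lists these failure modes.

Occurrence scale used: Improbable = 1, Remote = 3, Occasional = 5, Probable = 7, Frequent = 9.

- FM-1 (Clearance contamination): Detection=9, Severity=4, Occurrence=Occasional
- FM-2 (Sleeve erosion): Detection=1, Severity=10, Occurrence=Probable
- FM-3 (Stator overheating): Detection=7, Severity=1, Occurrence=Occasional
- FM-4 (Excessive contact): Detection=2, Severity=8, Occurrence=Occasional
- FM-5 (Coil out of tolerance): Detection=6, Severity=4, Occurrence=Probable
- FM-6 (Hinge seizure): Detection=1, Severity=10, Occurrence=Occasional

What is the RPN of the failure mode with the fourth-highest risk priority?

70

RPN = Severity × Occurrence × Detection:
  FM-1: 4 × 5 × 9 = 180
  FM-2: 10 × 7 × 1 = 70
  FM-3: 1 × 5 × 7 = 35
  FM-4: 8 × 5 × 2 = 80
  FM-5: 4 × 7 × 6 = 168
  FM-6: 10 × 5 × 1 = 50
Sorted descending: 180, 168, 80, 70, 50, 35.
The fourth-highest RPN is 70 (FM-2).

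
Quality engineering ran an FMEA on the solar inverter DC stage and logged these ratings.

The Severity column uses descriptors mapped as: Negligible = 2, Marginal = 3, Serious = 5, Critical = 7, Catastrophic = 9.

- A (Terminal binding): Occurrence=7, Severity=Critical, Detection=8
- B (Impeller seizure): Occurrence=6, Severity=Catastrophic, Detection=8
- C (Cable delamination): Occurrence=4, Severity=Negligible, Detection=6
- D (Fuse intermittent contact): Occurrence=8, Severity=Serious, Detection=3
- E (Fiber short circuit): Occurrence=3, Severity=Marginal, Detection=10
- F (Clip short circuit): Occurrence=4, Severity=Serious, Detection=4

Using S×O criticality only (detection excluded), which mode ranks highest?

B

Criticality = Severity × Occurrence:
  A: 7 × 7 = 49
  B: 9 × 6 = 54
  C: 2 × 4 = 8
  D: 5 × 8 = 40
  E: 3 × 3 = 9
  F: 5 × 4 = 20
Highest criticality is 54 → B.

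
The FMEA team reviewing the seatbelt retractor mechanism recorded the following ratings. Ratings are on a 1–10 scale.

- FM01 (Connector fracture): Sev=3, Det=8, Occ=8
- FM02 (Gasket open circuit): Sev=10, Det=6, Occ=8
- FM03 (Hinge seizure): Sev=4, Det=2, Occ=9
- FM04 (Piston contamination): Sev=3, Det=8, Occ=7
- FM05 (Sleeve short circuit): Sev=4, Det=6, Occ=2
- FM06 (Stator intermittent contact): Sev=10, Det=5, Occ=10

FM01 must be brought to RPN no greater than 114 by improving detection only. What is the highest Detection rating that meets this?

4

FM01: S=3, O=8, D=8 → current RPN = 192.
Fixed product = 24. Need 24 × D ≤ 114, so D ≤ 114/24 = 4.75.
Maximum integer Detection rating = 4 (gives RPN 96; D=5 would give 120 > 114).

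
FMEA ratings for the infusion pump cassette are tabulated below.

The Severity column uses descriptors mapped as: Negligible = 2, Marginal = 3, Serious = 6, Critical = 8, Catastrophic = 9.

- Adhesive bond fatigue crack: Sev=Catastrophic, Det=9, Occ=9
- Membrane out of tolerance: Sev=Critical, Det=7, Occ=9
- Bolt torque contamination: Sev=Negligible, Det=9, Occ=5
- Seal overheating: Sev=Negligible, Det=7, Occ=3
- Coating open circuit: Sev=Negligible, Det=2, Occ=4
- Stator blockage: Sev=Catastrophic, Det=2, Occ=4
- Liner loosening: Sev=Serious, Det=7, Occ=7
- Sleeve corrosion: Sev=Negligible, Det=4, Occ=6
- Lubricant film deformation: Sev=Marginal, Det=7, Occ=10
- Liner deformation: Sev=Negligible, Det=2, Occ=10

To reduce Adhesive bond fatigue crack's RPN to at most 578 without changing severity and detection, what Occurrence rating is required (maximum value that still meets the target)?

7

Adhesive bond fatigue crack: S=9, O=9, D=9 → current RPN = 729.
Fixed product = 81. Need 81 × O ≤ 578, so O ≤ 578/81 = 7.14.
Maximum integer Occurrence rating = 7 (gives RPN 567; O=8 would give 648 > 578).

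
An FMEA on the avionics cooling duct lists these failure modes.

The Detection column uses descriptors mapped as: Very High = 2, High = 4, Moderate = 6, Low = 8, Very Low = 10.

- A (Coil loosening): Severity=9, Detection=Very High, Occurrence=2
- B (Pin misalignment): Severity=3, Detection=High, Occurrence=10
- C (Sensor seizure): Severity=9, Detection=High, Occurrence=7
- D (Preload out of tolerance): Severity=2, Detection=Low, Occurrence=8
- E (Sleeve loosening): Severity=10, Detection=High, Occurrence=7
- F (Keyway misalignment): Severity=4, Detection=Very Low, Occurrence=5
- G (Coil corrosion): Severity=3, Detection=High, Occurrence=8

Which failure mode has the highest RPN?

E

RPN = Severity × Occurrence × Detection:
  A: 9 × 2 × 2 = 36
  B: 3 × 10 × 4 = 120
  C: 9 × 7 × 4 = 252
  D: 2 × 8 × 8 = 128
  E: 10 × 7 × 4 = 280
  F: 4 × 5 × 10 = 200
  G: 3 × 8 × 4 = 96
Highest RPN is 280 → E.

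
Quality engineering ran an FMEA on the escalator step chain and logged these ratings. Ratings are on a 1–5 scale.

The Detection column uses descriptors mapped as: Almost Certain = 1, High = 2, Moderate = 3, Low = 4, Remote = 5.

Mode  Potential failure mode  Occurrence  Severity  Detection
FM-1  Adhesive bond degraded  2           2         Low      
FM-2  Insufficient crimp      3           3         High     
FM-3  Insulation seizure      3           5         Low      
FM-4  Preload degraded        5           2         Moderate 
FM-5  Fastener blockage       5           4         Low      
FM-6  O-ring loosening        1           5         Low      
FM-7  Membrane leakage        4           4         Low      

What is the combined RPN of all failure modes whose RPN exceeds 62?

RPN = Severity × Occurrence × Detection:
  FM-1: 2 × 2 × 4 = 16
  FM-2: 3 × 3 × 2 = 18
  FM-3: 5 × 3 × 4 = 60
  FM-4: 2 × 5 × 3 = 30
  FM-5: 4 × 5 × 4 = 80
  FM-6: 5 × 1 × 4 = 20
  FM-7: 4 × 4 × 4 = 64
RPN > 62: FM-5 (80), FM-7 (64).
Sum: 80 + 64 = 144.

144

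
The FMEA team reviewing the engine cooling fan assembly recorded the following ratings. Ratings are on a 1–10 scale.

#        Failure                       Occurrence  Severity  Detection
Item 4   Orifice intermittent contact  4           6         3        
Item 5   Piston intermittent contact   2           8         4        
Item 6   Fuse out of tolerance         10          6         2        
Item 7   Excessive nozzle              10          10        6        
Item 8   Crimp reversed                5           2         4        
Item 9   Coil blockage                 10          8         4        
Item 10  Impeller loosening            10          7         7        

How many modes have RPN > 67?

RPN = Severity × Occurrence × Detection:
  Item 4: 6 × 4 × 3 = 72
  Item 5: 8 × 2 × 4 = 64
  Item 6: 6 × 10 × 2 = 120
  Item 7: 10 × 10 × 6 = 600
  Item 8: 2 × 5 × 4 = 40
  Item 9: 8 × 10 × 4 = 320
  Item 10: 7 × 10 × 7 = 490
Modes with RPN > 67: Item 4 (72), Item 6 (120), Item 7 (600), Item 9 (320), Item 10 (490) → 5.

5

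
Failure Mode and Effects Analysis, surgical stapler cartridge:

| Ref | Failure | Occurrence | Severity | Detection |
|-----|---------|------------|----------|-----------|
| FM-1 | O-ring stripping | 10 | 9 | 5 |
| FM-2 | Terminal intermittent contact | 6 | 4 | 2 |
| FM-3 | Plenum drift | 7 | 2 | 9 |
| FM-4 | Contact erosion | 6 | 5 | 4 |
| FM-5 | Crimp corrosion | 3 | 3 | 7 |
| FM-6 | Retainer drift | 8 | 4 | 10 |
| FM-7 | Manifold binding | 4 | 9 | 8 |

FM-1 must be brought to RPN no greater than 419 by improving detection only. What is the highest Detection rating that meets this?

4

FM-1: S=9, O=10, D=5 → current RPN = 450.
Fixed product = 90. Need 90 × D ≤ 419, so D ≤ 419/90 = 4.66.
Maximum integer Detection rating = 4 (gives RPN 360; D=5 would give 450 > 419).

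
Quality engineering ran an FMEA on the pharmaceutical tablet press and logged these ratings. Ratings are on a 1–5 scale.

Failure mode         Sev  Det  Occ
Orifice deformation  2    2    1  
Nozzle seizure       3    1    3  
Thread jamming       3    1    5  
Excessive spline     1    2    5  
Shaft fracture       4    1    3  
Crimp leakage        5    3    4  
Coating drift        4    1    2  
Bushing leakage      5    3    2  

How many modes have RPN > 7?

7

RPN = Severity × Occurrence × Detection:
  Orifice deformation: 2 × 1 × 2 = 4
  Nozzle seizure: 3 × 3 × 1 = 9
  Thread jamming: 3 × 5 × 1 = 15
  Excessive spline: 1 × 5 × 2 = 10
  Shaft fracture: 4 × 3 × 1 = 12
  Crimp leakage: 5 × 4 × 3 = 60
  Coating drift: 4 × 2 × 1 = 8
  Bushing leakage: 5 × 2 × 3 = 30
Modes with RPN > 7: Nozzle seizure (9), Thread jamming (15), Excessive spline (10), Shaft fracture (12), Crimp leakage (60), Coating drift (8), Bushing leakage (30) → 7.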